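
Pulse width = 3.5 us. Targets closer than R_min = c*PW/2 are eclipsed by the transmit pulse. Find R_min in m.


R_min = 3e8 * 3.5e-6 / 2 = 525.0 m

525.0 m


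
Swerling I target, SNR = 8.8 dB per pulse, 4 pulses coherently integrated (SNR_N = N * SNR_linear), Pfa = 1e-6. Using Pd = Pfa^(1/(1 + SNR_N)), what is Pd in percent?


SNR_lin = 10^(8.8/10) = 7.58578
SNR_N = 4 * 7.58578 = 30.34312
1/(1 + SNR_N) = 1/31.34312 = 0.0319049
Pd = (1e-6)^0.0319049 = 0.64353
Pd = 64.4%

64.4%


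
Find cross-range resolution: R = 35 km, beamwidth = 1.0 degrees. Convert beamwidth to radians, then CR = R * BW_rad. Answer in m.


BW_rad = 0.017453293
CR = 35000 * 0.017453293 = 610.9 m

610.9 m


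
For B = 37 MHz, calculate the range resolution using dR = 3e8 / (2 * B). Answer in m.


dR = 3e8 / (2 * 37000000.0) = 4.05 m

4.05 m


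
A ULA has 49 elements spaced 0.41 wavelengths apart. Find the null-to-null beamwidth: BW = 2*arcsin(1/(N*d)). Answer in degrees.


1/(N*d) = 1/(49*0.41) = 0.049776
BW = 2*arcsin(0.049776) = 5.7 degrees

5.7 degrees


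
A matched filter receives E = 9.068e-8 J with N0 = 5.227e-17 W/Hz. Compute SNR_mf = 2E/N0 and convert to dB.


SNR_lin = 2 * 9.068e-8 / 5.227e-17 = 3.47e9
SNR_dB = 10*log10(3.47e9) = 95.4 dB

95.4 dB


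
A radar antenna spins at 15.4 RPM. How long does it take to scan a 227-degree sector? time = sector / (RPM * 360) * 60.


t = 227 / (15.4 * 360) * 60 = 2.46 s

2.46 s


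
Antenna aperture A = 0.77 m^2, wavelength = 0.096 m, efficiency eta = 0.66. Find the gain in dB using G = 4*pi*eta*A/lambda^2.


G_linear = 4*pi*0.66*0.77/0.096^2 = 692.95
G_dB = 10*log10(692.95) = 28.4 dB

28.4 dB


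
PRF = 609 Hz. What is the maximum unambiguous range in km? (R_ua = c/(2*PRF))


R_ua = 3e8 / (2 * 609) = 246305.4 m = 246.3 km

246.3 km


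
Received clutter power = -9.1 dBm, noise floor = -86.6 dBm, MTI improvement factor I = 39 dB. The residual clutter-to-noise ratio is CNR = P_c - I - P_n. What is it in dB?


CNR = -9.1 - 39 - (-86.6) = 38.5 dB

38.5 dB


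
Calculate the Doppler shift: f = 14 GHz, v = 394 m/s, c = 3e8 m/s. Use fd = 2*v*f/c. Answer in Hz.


fd = 2 * 394 * 14000000000.0 / 3e8 = 36773.3 Hz

36773.3 Hz


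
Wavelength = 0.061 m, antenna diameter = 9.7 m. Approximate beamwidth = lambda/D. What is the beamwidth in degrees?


BW_rad = 0.061 / 9.7 = 0.006289
BW_deg = 0.36 degrees

0.36 degrees


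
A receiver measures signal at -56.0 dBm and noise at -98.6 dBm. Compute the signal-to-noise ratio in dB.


SNR = -56.0 - (-98.6) = 42.6 dB

42.6 dB


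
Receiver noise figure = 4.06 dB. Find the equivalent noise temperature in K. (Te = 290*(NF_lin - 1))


NF_lin = 10^(4.06/10) = 2.54683
Te = 290 * (2.54683 - 1) = 448.6 K

448.6 K


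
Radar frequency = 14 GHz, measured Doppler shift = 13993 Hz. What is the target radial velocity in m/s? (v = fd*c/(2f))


v = 13993 * 3e8 / (2 * 14000000000.0) = 149.9 m/s

149.9 m/s


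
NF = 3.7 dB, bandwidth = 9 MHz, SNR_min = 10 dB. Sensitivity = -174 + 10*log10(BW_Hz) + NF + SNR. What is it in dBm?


10*log10(9000000.0) = 69.54
S = -174 + 69.54 + 3.7 + 10 = -90.8 dBm

-90.8 dBm


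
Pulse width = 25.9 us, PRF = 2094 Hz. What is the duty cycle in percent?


DC = 25.9e-6 * 2094 * 100 = 5.42%

5.42%


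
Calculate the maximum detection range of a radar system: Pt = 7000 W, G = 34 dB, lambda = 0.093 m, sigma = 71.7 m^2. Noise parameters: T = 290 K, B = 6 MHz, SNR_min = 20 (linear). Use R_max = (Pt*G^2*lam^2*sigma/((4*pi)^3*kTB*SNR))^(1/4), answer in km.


G_lin = 10^(34/10) = 2511.886432
R^4 = 7000 * 2511.886432^2 * 0.093^2 * 71.7 / ((4*pi)^3 * 1.38e-23 * 290 * 6000000.0 * 20)
R^4 = 2.87406e19 m^4
R_max = (2.87406e19)^(1/4) = 73219.0 m = 73.2 km

73.2 km


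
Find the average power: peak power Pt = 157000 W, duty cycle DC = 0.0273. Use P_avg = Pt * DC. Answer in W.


P_avg = 157000 * 0.0273 = 4286.1 W

4286.1 W


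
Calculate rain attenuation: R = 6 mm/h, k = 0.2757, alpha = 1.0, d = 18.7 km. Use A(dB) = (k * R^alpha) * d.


gamma = 0.2757 * 6^1.0 = 1.6542 dB/km
A = 1.6542 * 18.7 = 30.93 dB

30.93 dB


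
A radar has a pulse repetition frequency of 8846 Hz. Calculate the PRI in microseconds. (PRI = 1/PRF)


PRI = 1/8846 = 0.0001130454 s = 113.0 us

113.0 us


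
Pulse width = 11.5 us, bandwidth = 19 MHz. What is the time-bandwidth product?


TBP = 11.5 * 19 = 218.5

218.5


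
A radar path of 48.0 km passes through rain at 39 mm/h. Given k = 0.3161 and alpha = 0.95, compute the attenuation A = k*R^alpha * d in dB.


gamma = 0.3161 * 39^0.95 = 10.264454 dB/km
A = 10.264454 * 48.0 = 492.69 dB

492.69 dB


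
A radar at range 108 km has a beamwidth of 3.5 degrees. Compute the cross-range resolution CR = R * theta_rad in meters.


BW_rad = 0.061086524
CR = 108000 * 0.061086524 = 6597.3 m

6597.3 m


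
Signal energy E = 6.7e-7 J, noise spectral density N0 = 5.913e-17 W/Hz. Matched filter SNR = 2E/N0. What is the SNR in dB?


SNR_lin = 2 * 6.7e-7 / 5.913e-17 = 2.266e10
SNR_dB = 10*log10(2.266e10) = 103.6 dB

103.6 dB


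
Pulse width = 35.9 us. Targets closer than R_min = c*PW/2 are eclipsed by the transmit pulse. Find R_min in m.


R_min = 3e8 * 35.9e-6 / 2 = 5385.0 m

5385.0 m


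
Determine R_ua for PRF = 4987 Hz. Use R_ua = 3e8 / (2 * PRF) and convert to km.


R_ua = 3e8 / (2 * 4987) = 30078.2 m = 30.1 km

30.1 km


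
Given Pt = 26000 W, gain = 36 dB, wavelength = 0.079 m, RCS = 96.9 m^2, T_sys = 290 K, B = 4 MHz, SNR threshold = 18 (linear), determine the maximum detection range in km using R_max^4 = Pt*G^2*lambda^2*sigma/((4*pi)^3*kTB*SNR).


G_lin = 10^(36/10) = 3981.071706
R^4 = 26000 * 3981.071706^2 * 0.079^2 * 96.9 / ((4*pi)^3 * 1.38e-23 * 290 * 4000000.0 * 18)
R^4 = 4.35825e20 m^4
R_max = (4.35825e20)^(1/4) = 144486.8 m = 144.5 km

144.5 km


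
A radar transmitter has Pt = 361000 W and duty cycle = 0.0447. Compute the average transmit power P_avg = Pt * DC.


P_avg = 361000 * 0.0447 = 16136.7 W

16136.7 W


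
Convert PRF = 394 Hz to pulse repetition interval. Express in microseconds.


PRI = 1/394 = 0.0025380711 s = 2538.1 us

2538.1 us


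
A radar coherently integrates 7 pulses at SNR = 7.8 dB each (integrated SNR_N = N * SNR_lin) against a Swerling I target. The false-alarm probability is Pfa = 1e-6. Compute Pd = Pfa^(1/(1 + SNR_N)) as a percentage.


SNR_lin = 10^(7.8/10) = 6.0256
SNR_N = 7 * 6.0256 = 42.1792
1/(1 + SNR_N) = 1/43.1792 = 0.0231593
Pd = (1e-6)^0.0231593 = 0.72618
Pd = 72.6%

72.6%


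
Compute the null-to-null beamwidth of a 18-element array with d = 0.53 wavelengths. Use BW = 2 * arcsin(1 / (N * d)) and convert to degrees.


1/(N*d) = 1/(18*0.53) = 0.104822
BW = 2*arcsin(0.104822) = 12.0 degrees

12.0 degrees


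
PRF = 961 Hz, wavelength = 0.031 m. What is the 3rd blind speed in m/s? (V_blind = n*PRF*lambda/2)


V_blind = 3 * 961 * 0.031 / 2 = 44.7 m/s

44.7 m/s


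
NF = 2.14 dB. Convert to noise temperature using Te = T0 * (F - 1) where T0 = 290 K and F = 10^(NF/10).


NF_lin = 10^(2.14/10) = 1.636817
Te = 290 * (1.636817 - 1) = 184.7 K

184.7 K


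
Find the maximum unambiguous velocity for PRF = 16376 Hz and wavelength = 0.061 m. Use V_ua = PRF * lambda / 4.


V_ua = 16376 * 0.061 / 4 = 249.7 m/s

249.7 m/s


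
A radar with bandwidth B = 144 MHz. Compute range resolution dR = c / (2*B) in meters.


dR = 3e8 / (2 * 144000000.0) = 1.04 m

1.04 m


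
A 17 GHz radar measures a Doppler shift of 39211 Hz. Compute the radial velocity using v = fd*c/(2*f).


v = 39211 * 3e8 / (2 * 17000000000.0) = 346.0 m/s

346.0 m/s


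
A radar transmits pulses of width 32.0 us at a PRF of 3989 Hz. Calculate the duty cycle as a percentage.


DC = 32.0e-6 * 3989 * 100 = 12.76%

12.76%


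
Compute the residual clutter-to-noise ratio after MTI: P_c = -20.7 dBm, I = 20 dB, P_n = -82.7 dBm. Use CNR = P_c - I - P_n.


CNR = -20.7 - 20 - (-82.7) = 42.0 dB

42.0 dB


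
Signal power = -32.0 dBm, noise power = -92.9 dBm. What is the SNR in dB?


SNR = -32.0 - (-92.9) = 60.9 dB

60.9 dB


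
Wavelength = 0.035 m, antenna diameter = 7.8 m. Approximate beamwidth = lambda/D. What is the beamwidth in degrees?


BW_rad = 0.035 / 7.8 = 0.004487
BW_deg = 0.26 degrees

0.26 degrees


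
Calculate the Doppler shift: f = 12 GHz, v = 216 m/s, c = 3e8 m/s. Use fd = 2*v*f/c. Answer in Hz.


fd = 2 * 216 * 12000000000.0 / 3e8 = 17280.0 Hz

17280.0 Hz


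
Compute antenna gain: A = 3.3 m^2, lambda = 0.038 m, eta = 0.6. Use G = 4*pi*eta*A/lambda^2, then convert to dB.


G_linear = 4*pi*0.6*3.3/0.038^2 = 17230.9
G_dB = 10*log10(17230.9) = 42.4 dB

42.4 dB


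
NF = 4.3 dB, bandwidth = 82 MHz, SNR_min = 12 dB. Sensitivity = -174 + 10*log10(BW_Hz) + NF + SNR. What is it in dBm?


10*log10(82000000.0) = 79.14
S = -174 + 79.14 + 4.3 + 12 = -78.6 dBm

-78.6 dBm


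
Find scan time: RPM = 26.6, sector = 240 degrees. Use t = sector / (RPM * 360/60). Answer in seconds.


t = 240 / (26.6 * 360) * 60 = 1.5 s

1.5 s


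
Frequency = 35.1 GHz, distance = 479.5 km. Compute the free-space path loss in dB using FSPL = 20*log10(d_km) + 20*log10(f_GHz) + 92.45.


20*log10(479.5) = 53.62
20*log10(35.1) = 30.91
FSPL = 177.0 dB

177.0 dB


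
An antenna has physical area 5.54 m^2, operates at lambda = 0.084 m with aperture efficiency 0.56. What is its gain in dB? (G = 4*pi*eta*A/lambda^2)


G_linear = 4*pi*0.56*5.54/0.084^2 = 5525.21
G_dB = 10*log10(5525.21) = 37.4 dB

37.4 dB


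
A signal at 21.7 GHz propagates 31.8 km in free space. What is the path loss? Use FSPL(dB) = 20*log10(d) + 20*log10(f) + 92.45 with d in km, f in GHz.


20*log10(31.8) = 30.05
20*log10(21.7) = 26.73
FSPL = 149.2 dB

149.2 dB


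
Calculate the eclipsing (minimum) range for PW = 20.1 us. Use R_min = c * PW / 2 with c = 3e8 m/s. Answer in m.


R_min = 3e8 * 20.1e-6 / 2 = 3015.0 m

3015.0 m


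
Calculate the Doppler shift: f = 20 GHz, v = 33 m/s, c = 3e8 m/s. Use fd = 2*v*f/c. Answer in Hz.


fd = 2 * 33 * 20000000000.0 / 3e8 = 4400.0 Hz

4400.0 Hz


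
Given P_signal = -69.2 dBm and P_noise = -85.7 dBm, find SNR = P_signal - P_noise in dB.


SNR = -69.2 - (-85.7) = 16.5 dB

16.5 dB


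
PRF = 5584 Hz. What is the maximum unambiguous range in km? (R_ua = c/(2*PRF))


R_ua = 3e8 / (2 * 5584) = 26862.5 m = 26.9 km

26.9 km


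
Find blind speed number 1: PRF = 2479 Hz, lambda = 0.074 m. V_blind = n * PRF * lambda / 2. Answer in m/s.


V_blind = 1 * 2479 * 0.074 / 2 = 91.7 m/s

91.7 m/s


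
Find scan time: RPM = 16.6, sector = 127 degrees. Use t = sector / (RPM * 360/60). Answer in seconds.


t = 127 / (16.6 * 360) * 60 = 1.28 s

1.28 s


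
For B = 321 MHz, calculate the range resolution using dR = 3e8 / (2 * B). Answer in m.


dR = 3e8 / (2 * 321000000.0) = 0.47 m

0.47 m


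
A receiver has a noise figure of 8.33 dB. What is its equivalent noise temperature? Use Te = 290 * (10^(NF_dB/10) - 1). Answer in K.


NF_lin = 10^(8.33/10) = 6.807694
Te = 290 * (6.807694 - 1) = 1684.2 K

1684.2 K


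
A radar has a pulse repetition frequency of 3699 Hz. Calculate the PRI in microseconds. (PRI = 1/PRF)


PRI = 1/3699 = 0.0002703433 s = 270.3 us

270.3 us


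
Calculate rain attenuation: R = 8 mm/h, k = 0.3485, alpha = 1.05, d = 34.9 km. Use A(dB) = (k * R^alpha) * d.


gamma = 0.3485 * 8^1.05 = 3.09348 dB/km
A = 3.09348 * 34.9 = 107.96 dB

107.96 dB


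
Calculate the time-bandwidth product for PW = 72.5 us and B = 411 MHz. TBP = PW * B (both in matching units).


TBP = 72.5 * 411 = 29797.5

29797.5


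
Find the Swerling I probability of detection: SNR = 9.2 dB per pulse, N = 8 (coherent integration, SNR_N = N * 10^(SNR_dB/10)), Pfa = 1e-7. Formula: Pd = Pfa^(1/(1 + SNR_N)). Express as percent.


SNR_lin = 10^(9.2/10) = 8.31764
SNR_N = 8 * 8.31764 = 66.54112
1/(1 + SNR_N) = 1/67.54112 = 0.0148058
Pd = (1e-7)^0.0148058 = 0.7877
Pd = 78.8%

78.8%


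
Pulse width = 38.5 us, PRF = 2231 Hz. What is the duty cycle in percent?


DC = 38.5e-6 * 2231 * 100 = 8.59%

8.59%


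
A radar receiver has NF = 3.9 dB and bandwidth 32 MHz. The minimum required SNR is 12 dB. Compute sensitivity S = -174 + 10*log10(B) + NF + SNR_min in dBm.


10*log10(32000000.0) = 75.05
S = -174 + 75.05 + 3.9 + 12 = -83.0 dBm

-83.0 dBm


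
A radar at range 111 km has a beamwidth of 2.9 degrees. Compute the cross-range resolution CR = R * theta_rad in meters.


BW_rad = 0.050614548
CR = 111000 * 0.050614548 = 5618.2 m

5618.2 m


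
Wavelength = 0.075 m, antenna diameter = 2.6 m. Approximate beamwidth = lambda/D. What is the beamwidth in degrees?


BW_rad = 0.075 / 2.6 = 0.028846
BW_deg = 1.65 degrees

1.65 degrees


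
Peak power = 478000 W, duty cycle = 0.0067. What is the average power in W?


P_avg = 478000 * 0.0067 = 3202.6 W

3202.6 W


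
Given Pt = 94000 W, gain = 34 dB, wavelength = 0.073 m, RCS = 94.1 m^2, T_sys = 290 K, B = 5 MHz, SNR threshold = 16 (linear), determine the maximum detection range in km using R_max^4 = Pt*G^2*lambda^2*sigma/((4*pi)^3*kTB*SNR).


G_lin = 10^(34/10) = 2511.886432
R^4 = 94000 * 2511.886432^2 * 0.073^2 * 94.1 / ((4*pi)^3 * 1.38e-23 * 290 * 5000000.0 * 16)
R^4 = 4.6813e20 m^4
R_max = (4.6813e20)^(1/4) = 147092.9 m = 147.1 km

147.1 km


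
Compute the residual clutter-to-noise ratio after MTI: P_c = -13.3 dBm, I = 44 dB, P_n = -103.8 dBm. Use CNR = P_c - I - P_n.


CNR = -13.3 - 44 - (-103.8) = 46.5 dB

46.5 dB


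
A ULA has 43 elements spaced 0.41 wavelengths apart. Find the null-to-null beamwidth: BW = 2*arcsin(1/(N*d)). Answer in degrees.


1/(N*d) = 1/(43*0.41) = 0.056721
BW = 2*arcsin(0.056721) = 6.5 degrees

6.5 degrees


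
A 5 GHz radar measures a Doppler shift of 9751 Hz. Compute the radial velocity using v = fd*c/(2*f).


v = 9751 * 3e8 / (2 * 5000000000.0) = 292.5 m/s

292.5 m/s


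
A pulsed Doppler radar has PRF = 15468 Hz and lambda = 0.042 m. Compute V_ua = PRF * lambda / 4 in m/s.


V_ua = 15468 * 0.042 / 4 = 162.4 m/s

162.4 m/s


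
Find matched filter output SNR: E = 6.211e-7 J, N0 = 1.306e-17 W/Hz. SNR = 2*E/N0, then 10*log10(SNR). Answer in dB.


SNR_lin = 2 * 6.211e-7 / 1.306e-17 = 9.511e10
SNR_dB = 10*log10(9.511e10) = 109.8 dB

109.8 dB


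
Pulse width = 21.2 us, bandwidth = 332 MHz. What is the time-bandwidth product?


TBP = 21.2 * 332 = 7038.4

7038.4


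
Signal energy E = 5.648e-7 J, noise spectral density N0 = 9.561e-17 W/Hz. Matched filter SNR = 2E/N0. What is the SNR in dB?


SNR_lin = 2 * 5.648e-7 / 9.561e-17 = 1.181e10
SNR_dB = 10*log10(1.181e10) = 100.7 dB

100.7 dB


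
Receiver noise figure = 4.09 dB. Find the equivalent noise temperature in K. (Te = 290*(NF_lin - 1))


NF_lin = 10^(4.09/10) = 2.564484
Te = 290 * (2.564484 - 1) = 453.7 K

453.7 K


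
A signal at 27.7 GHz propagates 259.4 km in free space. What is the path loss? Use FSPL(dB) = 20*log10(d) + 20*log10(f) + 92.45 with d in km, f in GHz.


20*log10(259.4) = 48.28
20*log10(27.7) = 28.85
FSPL = 169.6 dB

169.6 dB


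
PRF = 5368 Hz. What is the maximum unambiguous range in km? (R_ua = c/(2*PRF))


R_ua = 3e8 / (2 * 5368) = 27943.4 m = 27.9 km

27.9 km


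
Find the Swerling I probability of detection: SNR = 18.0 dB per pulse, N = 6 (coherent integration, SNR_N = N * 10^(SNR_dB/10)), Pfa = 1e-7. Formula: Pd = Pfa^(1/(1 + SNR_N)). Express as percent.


SNR_lin = 10^(18.0/10) = 63.09573
SNR_N = 6 * 63.09573 = 378.57438
1/(1 + SNR_N) = 1/379.57438 = 0.0026345
Pd = (1e-7)^0.0026345 = 0.95843
Pd = 95.8%

95.8%


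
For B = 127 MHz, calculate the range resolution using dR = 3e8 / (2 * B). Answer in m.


dR = 3e8 / (2 * 127000000.0) = 1.18 m

1.18 m


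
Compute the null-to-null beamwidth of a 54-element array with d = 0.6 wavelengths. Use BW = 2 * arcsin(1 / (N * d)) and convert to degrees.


1/(N*d) = 1/(54*0.6) = 0.030864
BW = 2*arcsin(0.030864) = 3.5 degrees

3.5 degrees


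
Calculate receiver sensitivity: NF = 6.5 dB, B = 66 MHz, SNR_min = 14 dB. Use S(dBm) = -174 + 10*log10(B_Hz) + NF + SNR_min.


10*log10(66000000.0) = 78.2
S = -174 + 78.2 + 6.5 + 14 = -75.3 dBm

-75.3 dBm


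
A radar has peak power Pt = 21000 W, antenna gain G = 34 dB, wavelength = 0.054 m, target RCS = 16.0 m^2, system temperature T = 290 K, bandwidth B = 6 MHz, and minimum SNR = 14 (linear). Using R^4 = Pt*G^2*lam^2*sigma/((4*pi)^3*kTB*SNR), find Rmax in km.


G_lin = 10^(34/10) = 2511.886432
R^4 = 21000 * 2511.886432^2 * 0.054^2 * 16.0 / ((4*pi)^3 * 1.38e-23 * 290 * 6000000.0 * 14)
R^4 = 9.26704e18 m^4
R_max = (9.26704e18)^(1/4) = 55174.1 m = 55.2 km

55.2 km


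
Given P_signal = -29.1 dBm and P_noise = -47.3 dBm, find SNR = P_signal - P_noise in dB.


SNR = -29.1 - (-47.3) = 18.2 dB

18.2 dB


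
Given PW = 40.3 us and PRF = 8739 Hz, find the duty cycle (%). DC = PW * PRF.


DC = 40.3e-6 * 8739 * 100 = 35.22%

35.22%


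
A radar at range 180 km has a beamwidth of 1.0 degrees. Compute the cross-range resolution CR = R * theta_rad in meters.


BW_rad = 0.017453293
CR = 180000 * 0.017453293 = 3141.6 m

3141.6 m


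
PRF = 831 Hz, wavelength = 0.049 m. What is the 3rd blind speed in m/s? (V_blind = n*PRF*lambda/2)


V_blind = 3 * 831 * 0.049 / 2 = 61.1 m/s

61.1 m/s


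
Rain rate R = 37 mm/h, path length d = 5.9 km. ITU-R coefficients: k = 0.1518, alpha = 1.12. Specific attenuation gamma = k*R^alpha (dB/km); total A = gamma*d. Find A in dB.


gamma = 0.1518 * 37^1.12 = 8.662788 dB/km
A = 8.662788 * 5.9 = 51.11 dB

51.11 dB


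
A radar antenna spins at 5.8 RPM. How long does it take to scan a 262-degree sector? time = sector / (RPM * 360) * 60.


t = 262 / (5.8 * 360) * 60 = 7.53 s

7.53 s


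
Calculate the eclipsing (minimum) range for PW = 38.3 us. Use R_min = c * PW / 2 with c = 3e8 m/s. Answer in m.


R_min = 3e8 * 38.3e-6 / 2 = 5745.0 m

5745.0 m


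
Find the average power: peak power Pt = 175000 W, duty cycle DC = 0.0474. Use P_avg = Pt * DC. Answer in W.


P_avg = 175000 * 0.0474 = 8295.0 W

8295.0 W


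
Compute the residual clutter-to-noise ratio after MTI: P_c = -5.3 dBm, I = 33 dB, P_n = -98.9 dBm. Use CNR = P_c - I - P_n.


CNR = -5.3 - 33 - (-98.9) = 60.6 dB

60.6 dB


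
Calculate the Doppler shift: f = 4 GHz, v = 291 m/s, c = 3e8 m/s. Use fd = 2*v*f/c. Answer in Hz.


fd = 2 * 291 * 4000000000.0 / 3e8 = 7760.0 Hz

7760.0 Hz


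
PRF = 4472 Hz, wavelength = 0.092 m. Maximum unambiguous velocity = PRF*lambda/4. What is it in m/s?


V_ua = 4472 * 0.092 / 4 = 102.9 m/s

102.9 m/s


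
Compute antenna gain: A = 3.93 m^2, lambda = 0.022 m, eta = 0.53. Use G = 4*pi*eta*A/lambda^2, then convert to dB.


G_linear = 4*pi*0.53*3.93/0.022^2 = 54079.53
G_dB = 10*log10(54079.53) = 47.3 dB

47.3 dB


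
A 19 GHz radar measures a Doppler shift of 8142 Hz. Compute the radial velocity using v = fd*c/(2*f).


v = 8142 * 3e8 / (2 * 19000000000.0) = 64.3 m/s

64.3 m/s


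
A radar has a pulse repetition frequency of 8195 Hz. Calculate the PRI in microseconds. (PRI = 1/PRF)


PRI = 1/8195 = 0.0001220256 s = 122.0 us

122.0 us


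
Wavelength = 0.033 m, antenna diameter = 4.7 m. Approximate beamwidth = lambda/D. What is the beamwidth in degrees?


BW_rad = 0.033 / 4.7 = 0.007021
BW_deg = 0.4 degrees

0.4 degrees


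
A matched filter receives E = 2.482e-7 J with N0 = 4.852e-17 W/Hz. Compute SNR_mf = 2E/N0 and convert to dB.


SNR_lin = 2 * 2.482e-7 / 4.852e-17 = 1.023e10
SNR_dB = 10*log10(1.023e10) = 100.1 dB

100.1 dB


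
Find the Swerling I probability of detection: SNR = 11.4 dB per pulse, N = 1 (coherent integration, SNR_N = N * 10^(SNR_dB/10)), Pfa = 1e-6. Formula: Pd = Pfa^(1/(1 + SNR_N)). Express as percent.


SNR_lin = 10^(11.4/10) = 13.80384
SNR_N = 1 * 13.80384 = 13.80384
1/(1 + SNR_N) = 1/14.80384 = 0.06755
Pd = (1e-6)^0.06755 = 0.39328
Pd = 39.3%

39.3%


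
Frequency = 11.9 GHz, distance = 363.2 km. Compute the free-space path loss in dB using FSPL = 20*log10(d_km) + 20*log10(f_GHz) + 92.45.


20*log10(363.2) = 51.2
20*log10(11.9) = 21.51
FSPL = 165.2 dB

165.2 dB


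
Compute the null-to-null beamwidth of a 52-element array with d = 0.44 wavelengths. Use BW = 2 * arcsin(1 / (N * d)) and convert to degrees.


1/(N*d) = 1/(52*0.44) = 0.043706
BW = 2*arcsin(0.043706) = 5.0 degrees

5.0 degrees


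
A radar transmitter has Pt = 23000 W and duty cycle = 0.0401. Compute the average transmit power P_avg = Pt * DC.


P_avg = 23000 * 0.0401 = 922.3 W

922.3 W


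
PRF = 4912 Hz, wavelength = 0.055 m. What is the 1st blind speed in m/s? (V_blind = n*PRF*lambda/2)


V_blind = 1 * 4912 * 0.055 / 2 = 135.1 m/s

135.1 m/s


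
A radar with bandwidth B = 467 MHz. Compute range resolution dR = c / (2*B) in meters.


dR = 3e8 / (2 * 467000000.0) = 0.32 m

0.32 m


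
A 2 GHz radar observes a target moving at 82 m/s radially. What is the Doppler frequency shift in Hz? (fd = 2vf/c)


fd = 2 * 82 * 2000000000.0 / 3e8 = 1093.3 Hz

1093.3 Hz


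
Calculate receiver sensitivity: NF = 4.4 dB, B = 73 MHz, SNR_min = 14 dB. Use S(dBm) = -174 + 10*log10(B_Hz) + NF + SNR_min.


10*log10(73000000.0) = 78.63
S = -174 + 78.63 + 4.4 + 14 = -77.0 dBm

-77.0 dBm


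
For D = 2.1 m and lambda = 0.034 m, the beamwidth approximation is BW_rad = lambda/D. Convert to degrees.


BW_rad = 0.034 / 2.1 = 0.01619
BW_deg = 0.93 degrees

0.93 degrees


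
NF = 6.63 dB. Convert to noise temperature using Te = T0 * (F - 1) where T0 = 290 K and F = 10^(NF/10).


NF_lin = 10^(6.63/10) = 4.602566
Te = 290 * (4.602566 - 1) = 1044.7 K

1044.7 K


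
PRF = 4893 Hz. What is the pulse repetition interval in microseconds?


PRI = 1/4893 = 0.0002043736 s = 204.4 us

204.4 us


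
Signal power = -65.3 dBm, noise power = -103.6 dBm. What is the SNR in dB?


SNR = -65.3 - (-103.6) = 38.3 dB

38.3 dB


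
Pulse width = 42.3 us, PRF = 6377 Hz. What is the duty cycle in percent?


DC = 42.3e-6 * 6377 * 100 = 26.97%

26.97%


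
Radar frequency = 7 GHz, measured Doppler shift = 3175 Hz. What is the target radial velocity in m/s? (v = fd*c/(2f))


v = 3175 * 3e8 / (2 * 7000000000.0) = 68.0 m/s

68.0 m/s


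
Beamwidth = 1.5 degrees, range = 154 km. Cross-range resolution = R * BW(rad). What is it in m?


BW_rad = 0.026179939
CR = 154000 * 0.026179939 = 4031.7 m

4031.7 m


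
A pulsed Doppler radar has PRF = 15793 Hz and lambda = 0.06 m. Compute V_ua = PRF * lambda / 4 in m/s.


V_ua = 15793 * 0.06 / 4 = 236.9 m/s

236.9 m/s


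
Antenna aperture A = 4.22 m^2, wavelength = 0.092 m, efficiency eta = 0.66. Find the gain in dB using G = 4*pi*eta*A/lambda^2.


G_linear = 4*pi*0.66*4.22/0.092^2 = 4135.14
G_dB = 10*log10(4135.14) = 36.2 dB

36.2 dB


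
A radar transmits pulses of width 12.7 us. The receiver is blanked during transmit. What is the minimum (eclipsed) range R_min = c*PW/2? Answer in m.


R_min = 3e8 * 12.7e-6 / 2 = 1905.0 m

1905.0 m


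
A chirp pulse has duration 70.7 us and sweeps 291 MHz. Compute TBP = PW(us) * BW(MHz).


TBP = 70.7 * 291 = 20573.7

20573.7


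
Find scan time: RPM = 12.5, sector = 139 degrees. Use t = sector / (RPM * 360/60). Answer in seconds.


t = 139 / (12.5 * 360) * 60 = 1.85 s

1.85 s


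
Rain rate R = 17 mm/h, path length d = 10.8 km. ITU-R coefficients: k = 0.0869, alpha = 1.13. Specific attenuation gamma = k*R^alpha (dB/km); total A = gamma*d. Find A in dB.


gamma = 0.0869 * 17^1.13 = 2.135143 dB/km
A = 2.135143 * 10.8 = 23.06 dB

23.06 dB


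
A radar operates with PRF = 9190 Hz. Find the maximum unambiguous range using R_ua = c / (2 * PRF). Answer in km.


R_ua = 3e8 / (2 * 9190) = 16322.1 m = 16.3 km

16.3 km


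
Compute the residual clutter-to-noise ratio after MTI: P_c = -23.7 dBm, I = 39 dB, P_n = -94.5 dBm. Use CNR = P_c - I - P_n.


CNR = -23.7 - 39 - (-94.5) = 31.8 dB

31.8 dB


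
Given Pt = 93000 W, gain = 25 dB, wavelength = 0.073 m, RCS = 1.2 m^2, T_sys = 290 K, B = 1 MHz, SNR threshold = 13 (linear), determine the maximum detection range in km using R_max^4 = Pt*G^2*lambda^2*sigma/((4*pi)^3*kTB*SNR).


G_lin = 10^(25/10) = 316.227766
R^4 = 93000 * 316.227766^2 * 0.073^2 * 1.2 / ((4*pi)^3 * 1.38e-23 * 290 * 1000000.0 * 13)
R^4 = 5.7605e17 m^4
R_max = (5.7605e17)^(1/4) = 27549.6 m = 27.5 km

27.5 km


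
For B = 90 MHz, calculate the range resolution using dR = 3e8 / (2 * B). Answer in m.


dR = 3e8 / (2 * 90000000.0) = 1.67 m

1.67 m


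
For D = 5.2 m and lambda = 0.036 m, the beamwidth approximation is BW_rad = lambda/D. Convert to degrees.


BW_rad = 0.036 / 5.2 = 0.006923
BW_deg = 0.4 degrees

0.4 degrees


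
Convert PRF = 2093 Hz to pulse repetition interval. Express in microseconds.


PRI = 1/2093 = 0.0004777831 s = 477.8 us

477.8 us


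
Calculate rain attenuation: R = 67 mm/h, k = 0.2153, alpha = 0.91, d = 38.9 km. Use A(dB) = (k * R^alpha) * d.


gamma = 0.2153 * 67^0.91 = 9.880345 dB/km
A = 9.880345 * 38.9 = 384.35 dB

384.35 dB


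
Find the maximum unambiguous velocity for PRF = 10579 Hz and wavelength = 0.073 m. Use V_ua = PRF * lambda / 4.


V_ua = 10579 * 0.073 / 4 = 193.1 m/s

193.1 m/s


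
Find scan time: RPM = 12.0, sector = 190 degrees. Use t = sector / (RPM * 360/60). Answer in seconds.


t = 190 / (12.0 * 360) * 60 = 2.64 s

2.64 s


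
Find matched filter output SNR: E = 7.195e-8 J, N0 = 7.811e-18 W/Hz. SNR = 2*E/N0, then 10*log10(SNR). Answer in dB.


SNR_lin = 2 * 7.195e-8 / 7.811e-18 = 1.842e10
SNR_dB = 10*log10(1.842e10) = 102.7 dB

102.7 dB


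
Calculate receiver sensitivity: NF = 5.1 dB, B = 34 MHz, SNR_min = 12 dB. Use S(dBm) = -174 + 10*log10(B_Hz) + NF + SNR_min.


10*log10(34000000.0) = 75.31
S = -174 + 75.31 + 5.1 + 12 = -81.6 dBm

-81.6 dBm


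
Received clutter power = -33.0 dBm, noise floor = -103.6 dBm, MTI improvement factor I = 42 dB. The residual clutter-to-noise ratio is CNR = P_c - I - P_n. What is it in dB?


CNR = -33.0 - 42 - (-103.6) = 28.6 dB

28.6 dB


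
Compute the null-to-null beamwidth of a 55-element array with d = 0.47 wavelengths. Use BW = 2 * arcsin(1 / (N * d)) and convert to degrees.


1/(N*d) = 1/(55*0.47) = 0.038685
BW = 2*arcsin(0.038685) = 4.4 degrees

4.4 degrees


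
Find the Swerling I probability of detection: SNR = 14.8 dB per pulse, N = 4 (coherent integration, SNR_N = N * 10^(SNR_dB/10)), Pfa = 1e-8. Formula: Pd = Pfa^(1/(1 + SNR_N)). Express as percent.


SNR_lin = 10^(14.8/10) = 30.19952
SNR_N = 4 * 30.19952 = 120.79808
1/(1 + SNR_N) = 1/121.79808 = 0.0082103
Pd = (1e-8)^0.0082103 = 0.85964
Pd = 86.0%

86.0%


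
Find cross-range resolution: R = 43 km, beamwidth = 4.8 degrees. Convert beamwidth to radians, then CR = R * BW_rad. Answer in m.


BW_rad = 0.083775804
CR = 43000 * 0.083775804 = 3602.4 m

3602.4 m


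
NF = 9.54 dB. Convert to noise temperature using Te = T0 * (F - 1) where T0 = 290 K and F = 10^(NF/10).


NF_lin = 10^(9.54/10) = 8.994976
Te = 290 * (8.994976 - 1) = 2318.5 K

2318.5 K


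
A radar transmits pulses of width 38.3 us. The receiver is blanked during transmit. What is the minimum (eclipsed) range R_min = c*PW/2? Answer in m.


R_min = 3e8 * 38.3e-6 / 2 = 5745.0 m

5745.0 m


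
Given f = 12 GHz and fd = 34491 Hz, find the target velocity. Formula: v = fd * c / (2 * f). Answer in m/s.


v = 34491 * 3e8 / (2 * 12000000000.0) = 431.1 m/s

431.1 m/s


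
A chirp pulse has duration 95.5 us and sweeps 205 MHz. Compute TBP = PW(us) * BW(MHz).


TBP = 95.5 * 205 = 19577.5

19577.5


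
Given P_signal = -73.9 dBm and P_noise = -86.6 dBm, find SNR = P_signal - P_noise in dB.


SNR = -73.9 - (-86.6) = 12.7 dB

12.7 dB


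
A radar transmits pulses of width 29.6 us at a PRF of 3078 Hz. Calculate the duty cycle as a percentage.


DC = 29.6e-6 * 3078 * 100 = 9.11%

9.11%


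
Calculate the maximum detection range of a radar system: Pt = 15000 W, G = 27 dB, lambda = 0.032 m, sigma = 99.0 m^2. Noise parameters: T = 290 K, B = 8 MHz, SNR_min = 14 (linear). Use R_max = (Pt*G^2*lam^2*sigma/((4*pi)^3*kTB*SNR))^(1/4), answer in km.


G_lin = 10^(27/10) = 501.187234
R^4 = 15000 * 501.187234^2 * 0.032^2 * 99.0 / ((4*pi)^3 * 1.38e-23 * 290 * 8000000.0 * 14)
R^4 = 4.29439e17 m^4
R_max = (4.29439e17)^(1/4) = 25599.1 m = 25.6 km

25.6 km


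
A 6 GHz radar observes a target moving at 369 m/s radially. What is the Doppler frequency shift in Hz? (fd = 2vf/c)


fd = 2 * 369 * 6000000000.0 / 3e8 = 14760.0 Hz

14760.0 Hz


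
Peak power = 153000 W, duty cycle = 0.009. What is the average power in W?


P_avg = 153000 * 0.009 = 1377.0 W

1377.0 W


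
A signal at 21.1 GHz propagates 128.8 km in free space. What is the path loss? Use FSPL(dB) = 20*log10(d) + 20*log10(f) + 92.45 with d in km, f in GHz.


20*log10(128.8) = 42.2
20*log10(21.1) = 26.49
FSPL = 161.1 dB

161.1 dB


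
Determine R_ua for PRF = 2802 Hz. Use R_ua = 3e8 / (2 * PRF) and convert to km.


R_ua = 3e8 / (2 * 2802) = 53533.2 m = 53.5 km

53.5 km


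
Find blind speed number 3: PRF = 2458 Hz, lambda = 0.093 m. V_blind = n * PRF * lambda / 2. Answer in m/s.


V_blind = 3 * 2458 * 0.093 / 2 = 342.9 m/s

342.9 m/s


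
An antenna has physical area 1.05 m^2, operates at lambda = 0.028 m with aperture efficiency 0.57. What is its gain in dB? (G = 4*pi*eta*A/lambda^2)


G_linear = 4*pi*0.57*1.05/0.028^2 = 9593.08
G_dB = 10*log10(9593.08) = 39.8 dB

39.8 dB


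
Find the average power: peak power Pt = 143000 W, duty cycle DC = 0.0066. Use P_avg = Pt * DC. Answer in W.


P_avg = 143000 * 0.0066 = 943.8 W

943.8 W


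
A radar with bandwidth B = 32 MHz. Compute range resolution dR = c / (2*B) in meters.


dR = 3e8 / (2 * 32000000.0) = 4.69 m

4.69 m


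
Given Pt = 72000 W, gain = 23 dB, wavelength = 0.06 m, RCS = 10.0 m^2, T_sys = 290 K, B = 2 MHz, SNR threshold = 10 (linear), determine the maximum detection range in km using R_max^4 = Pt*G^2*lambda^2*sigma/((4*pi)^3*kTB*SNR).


G_lin = 10^(23/10) = 199.526231
R^4 = 72000 * 199.526231^2 * 0.06^2 * 10.0 / ((4*pi)^3 * 1.38e-23 * 290 * 2000000.0 * 10)
R^4 = 6.49678e17 m^4
R_max = (6.49678e17)^(1/4) = 28390.6 m = 28.4 km

28.4 km


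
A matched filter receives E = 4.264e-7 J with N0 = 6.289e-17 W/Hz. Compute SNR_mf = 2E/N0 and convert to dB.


SNR_lin = 2 * 4.264e-7 / 6.289e-17 = 1.356e10
SNR_dB = 10*log10(1.356e10) = 101.3 dB

101.3 dB


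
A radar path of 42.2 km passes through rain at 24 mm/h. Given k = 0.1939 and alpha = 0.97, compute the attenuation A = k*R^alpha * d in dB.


gamma = 0.1939 * 24^0.97 = 4.230412 dB/km
A = 4.230412 * 42.2 = 178.52 dB

178.52 dB


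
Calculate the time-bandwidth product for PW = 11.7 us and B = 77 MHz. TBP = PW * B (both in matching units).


TBP = 11.7 * 77 = 900.9

900.9


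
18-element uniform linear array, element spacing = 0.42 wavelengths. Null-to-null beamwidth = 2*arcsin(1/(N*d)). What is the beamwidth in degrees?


1/(N*d) = 1/(18*0.42) = 0.132275
BW = 2*arcsin(0.132275) = 15.2 degrees

15.2 degrees


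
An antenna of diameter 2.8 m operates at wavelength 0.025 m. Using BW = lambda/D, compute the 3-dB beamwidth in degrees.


BW_rad = 0.025 / 2.8 = 0.008929
BW_deg = 0.51 degrees

0.51 degrees


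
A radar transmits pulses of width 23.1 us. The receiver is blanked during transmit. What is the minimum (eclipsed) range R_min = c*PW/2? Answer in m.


R_min = 3e8 * 23.1e-6 / 2 = 3465.0 m

3465.0 m


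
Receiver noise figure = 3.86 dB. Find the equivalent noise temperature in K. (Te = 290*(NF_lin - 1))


NF_lin = 10^(3.86/10) = 2.432204
Te = 290 * (2.432204 - 1) = 415.3 K

415.3 K


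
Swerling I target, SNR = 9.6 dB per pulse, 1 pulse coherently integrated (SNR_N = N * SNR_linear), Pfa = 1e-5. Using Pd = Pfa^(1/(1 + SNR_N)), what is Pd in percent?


SNR_lin = 10^(9.6/10) = 9.12011
SNR_N = 1 * 9.12011 = 9.12011
1/(1 + SNR_N) = 1/10.12011 = 0.0988132
Pd = (1e-5)^0.0988132 = 0.32058
Pd = 32.1%

32.1%


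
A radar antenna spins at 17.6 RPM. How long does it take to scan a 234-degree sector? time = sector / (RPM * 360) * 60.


t = 234 / (17.6 * 360) * 60 = 2.22 s

2.22 s


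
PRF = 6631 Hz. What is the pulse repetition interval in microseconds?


PRI = 1/6631 = 0.0001508068 s = 150.8 us

150.8 us


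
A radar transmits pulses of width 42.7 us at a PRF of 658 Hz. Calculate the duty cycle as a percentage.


DC = 42.7e-6 * 658 * 100 = 2.81%

2.81%


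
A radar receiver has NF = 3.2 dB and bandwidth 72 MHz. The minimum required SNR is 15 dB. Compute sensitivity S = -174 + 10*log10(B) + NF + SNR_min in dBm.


10*log10(72000000.0) = 78.57
S = -174 + 78.57 + 3.2 + 15 = -77.2 dBm

-77.2 dBm


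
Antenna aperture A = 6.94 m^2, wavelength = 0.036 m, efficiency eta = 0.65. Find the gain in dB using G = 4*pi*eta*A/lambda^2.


G_linear = 4*pi*0.65*6.94/0.036^2 = 43739.89
G_dB = 10*log10(43739.89) = 46.4 dB

46.4 dB


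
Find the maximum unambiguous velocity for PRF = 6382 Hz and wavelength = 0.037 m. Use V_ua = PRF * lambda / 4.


V_ua = 6382 * 0.037 / 4 = 59.0 m/s

59.0 m/s


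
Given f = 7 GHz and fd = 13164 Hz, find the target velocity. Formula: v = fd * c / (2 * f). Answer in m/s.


v = 13164 * 3e8 / (2 * 7000000000.0) = 282.1 m/s

282.1 m/s


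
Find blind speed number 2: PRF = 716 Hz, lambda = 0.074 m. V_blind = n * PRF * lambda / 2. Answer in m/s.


V_blind = 2 * 716 * 0.074 / 2 = 53.0 m/s

53.0 m/s


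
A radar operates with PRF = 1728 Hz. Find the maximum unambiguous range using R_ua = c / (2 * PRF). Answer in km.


R_ua = 3e8 / (2 * 1728) = 86805.6 m = 86.8 km

86.8 km


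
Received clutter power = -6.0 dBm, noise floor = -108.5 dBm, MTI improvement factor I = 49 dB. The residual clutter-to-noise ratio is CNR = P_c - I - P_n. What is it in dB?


CNR = -6.0 - 49 - (-108.5) = 53.5 dB

53.5 dB


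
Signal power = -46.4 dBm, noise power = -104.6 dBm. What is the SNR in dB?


SNR = -46.4 - (-104.6) = 58.2 dB

58.2 dB


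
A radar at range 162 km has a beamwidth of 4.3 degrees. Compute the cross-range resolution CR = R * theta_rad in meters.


BW_rad = 0.075049158
CR = 162000 * 0.075049158 = 12158.0 m

12158.0 m


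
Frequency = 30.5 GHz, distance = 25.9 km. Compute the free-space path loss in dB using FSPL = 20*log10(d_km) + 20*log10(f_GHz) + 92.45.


20*log10(25.9) = 28.27
20*log10(30.5) = 29.69
FSPL = 150.4 dB

150.4 dB


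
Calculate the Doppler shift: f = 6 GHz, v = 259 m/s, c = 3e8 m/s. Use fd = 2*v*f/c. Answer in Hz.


fd = 2 * 259 * 6000000000.0 / 3e8 = 10360.0 Hz

10360.0 Hz


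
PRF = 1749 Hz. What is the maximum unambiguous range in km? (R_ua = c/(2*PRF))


R_ua = 3e8 / (2 * 1749) = 85763.3 m = 85.8 km

85.8 km


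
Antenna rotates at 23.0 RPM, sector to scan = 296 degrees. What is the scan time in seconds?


t = 296 / (23.0 * 360) * 60 = 2.14 s

2.14 s


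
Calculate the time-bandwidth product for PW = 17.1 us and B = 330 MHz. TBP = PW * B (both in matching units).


TBP = 17.1 * 330 = 5643.0

5643.0


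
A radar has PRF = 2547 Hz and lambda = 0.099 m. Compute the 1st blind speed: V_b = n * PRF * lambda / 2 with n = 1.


V_blind = 1 * 2547 * 0.099 / 2 = 126.1 m/s

126.1 m/s


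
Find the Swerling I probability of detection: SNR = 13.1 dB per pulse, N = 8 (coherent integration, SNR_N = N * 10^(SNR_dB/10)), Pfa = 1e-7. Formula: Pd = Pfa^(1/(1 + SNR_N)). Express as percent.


SNR_lin = 10^(13.1/10) = 20.41738
SNR_N = 8 * 20.41738 = 163.33904
1/(1 + SNR_N) = 1/164.33904 = 0.006085
Pd = (1e-7)^0.006085 = 0.90658
Pd = 90.7%

90.7%


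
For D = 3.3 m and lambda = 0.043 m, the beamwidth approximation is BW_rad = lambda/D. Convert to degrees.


BW_rad = 0.043 / 3.3 = 0.01303
BW_deg = 0.75 degrees

0.75 degrees


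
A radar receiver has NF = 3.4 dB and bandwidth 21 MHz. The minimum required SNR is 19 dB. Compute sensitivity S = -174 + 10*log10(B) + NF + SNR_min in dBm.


10*log10(21000000.0) = 73.22
S = -174 + 73.22 + 3.4 + 19 = -78.4 dBm

-78.4 dBm


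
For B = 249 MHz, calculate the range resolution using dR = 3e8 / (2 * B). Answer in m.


dR = 3e8 / (2 * 249000000.0) = 0.6 m

0.6 m


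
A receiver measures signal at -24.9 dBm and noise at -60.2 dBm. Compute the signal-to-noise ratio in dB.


SNR = -24.9 - (-60.2) = 35.3 dB

35.3 dB


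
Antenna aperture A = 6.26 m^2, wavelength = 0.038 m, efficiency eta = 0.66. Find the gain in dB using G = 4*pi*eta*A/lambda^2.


G_linear = 4*pi*0.66*6.26/0.038^2 = 35955.14
G_dB = 10*log10(35955.14) = 45.6 dB

45.6 dB


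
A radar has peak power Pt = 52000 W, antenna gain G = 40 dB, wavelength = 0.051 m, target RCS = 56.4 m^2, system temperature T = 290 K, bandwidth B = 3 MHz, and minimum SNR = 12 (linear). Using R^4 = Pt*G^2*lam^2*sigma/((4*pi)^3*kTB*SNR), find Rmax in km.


G_lin = 10^(40/10) = 10000.0
R^4 = 52000 * 10000.0^2 * 0.051^2 * 56.4 / ((4*pi)^3 * 1.38e-23 * 290 * 3000000.0 * 12)
R^4 = 2.66817e21 m^4
R_max = (2.66817e21)^(1/4) = 227275.9 m = 227.3 km

227.3 km


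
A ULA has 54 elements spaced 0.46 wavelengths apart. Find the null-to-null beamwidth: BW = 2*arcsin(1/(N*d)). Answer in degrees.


1/(N*d) = 1/(54*0.46) = 0.040258
BW = 2*arcsin(0.040258) = 4.6 degrees

4.6 degrees


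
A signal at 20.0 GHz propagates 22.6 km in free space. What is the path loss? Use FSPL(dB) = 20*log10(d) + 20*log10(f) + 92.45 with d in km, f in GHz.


20*log10(22.6) = 27.08
20*log10(20.0) = 26.02
FSPL = 145.6 dB

145.6 dB


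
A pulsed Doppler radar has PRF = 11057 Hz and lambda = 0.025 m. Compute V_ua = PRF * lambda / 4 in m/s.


V_ua = 11057 * 0.025 / 4 = 69.1 m/s

69.1 m/s


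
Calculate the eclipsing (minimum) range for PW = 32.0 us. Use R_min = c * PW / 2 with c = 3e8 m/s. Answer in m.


R_min = 3e8 * 32.0e-6 / 2 = 4800.0 m

4800.0 m


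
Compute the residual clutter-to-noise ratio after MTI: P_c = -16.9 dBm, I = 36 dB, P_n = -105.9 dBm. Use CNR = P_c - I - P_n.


CNR = -16.9 - 36 - (-105.9) = 53.0 dB

53.0 dB


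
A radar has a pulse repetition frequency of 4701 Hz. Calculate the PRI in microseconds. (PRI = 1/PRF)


PRI = 1/4701 = 0.0002127207 s = 212.7 us

212.7 us


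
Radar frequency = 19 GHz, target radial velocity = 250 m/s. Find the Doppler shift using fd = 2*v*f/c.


fd = 2 * 250 * 19000000000.0 / 3e8 = 31666.7 Hz

31666.7 Hz


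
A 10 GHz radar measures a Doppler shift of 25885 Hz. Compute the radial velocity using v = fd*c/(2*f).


v = 25885 * 3e8 / (2 * 10000000000.0) = 388.3 m/s

388.3 m/s


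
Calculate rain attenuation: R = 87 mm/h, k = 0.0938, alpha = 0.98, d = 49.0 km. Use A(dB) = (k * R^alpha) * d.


gamma = 0.0938 * 87^0.98 = 7.463314 dB/km
A = 7.463314 * 49.0 = 365.7 dB

365.7 dB


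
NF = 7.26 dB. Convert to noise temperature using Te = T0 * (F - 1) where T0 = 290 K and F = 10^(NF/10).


NF_lin = 10^(7.26/10) = 5.321083
Te = 290 * (5.321083 - 1) = 1253.1 K

1253.1 K


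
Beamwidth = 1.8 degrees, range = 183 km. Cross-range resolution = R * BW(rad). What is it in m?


BW_rad = 0.031415927
CR = 183000 * 0.031415927 = 5749.1 m

5749.1 m


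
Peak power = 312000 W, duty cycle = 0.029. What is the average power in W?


P_avg = 312000 * 0.029 = 9048.0 W

9048.0 W


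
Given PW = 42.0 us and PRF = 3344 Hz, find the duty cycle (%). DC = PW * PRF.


DC = 42.0e-6 * 3344 * 100 = 14.04%

14.04%


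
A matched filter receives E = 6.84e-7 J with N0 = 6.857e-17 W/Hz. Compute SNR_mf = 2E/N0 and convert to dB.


SNR_lin = 2 * 6.84e-7 / 6.857e-17 = 1.995e10
SNR_dB = 10*log10(1.995e10) = 103.0 dB

103.0 dB
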